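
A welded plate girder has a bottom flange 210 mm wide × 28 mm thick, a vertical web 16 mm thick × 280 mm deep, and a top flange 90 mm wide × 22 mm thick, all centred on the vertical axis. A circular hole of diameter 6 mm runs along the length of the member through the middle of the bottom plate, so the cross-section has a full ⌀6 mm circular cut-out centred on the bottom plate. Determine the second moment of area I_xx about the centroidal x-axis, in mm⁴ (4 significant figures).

Treat the section as a set of non-overlapping primitives; coordinates are from the bounding-box lower-left.
Bottom plate: 210 × 28, A = 5 880 mm², y = 14 mm, Ī = 384 160 mm⁴.
Web plate: 16 × 280, A = 4 480 mm², y = 168 mm, Ī = 29 269 333 mm⁴.
Top plate: 90 × 22, A = 1 980 mm², y = 319 mm, Ī = 79 860 mm⁴.
Hole (subtracted): ⌀6, A = 28.2743 mm², y = 14 mm, Ī = 63.6173 mm⁴.
Centroid: ȳ = ΣA·y / ΣA = 119.088 mm.
Transfer each piece to the centroidal x-axis using Ī + A·d² with d = y − 119.088:
  bottom plate: d = -105.088 mm → contributes +65 320 407 mm⁴
  web plate: d = 48.9116 mm → contributes +39 987 021 mm⁴
  top plate: d = 199.912 mm → contributes +79 209 834 mm⁴
  hole: d = -105.088 mm → contributes −312 313 mm⁴
Total I = 184 204 949 mm⁴.

I_xx ≈ 1.842 × 10⁸ mm⁴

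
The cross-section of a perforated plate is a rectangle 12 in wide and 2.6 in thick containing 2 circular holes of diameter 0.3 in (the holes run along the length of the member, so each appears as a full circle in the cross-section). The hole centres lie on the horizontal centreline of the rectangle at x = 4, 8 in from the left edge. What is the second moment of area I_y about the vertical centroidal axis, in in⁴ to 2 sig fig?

I_y ≈ 370 in⁴

Break the section into simple shapes (no overlaps), measuring from the bottom-left corner of the bounding box.
Plate: 12 × 2.6, A = 31.2 in², x = 6 in, Ī = 374.4 in⁴.
Hole 1 (subtracted): ⌀0.3, A = 0.07069 in², x = 4 in, Ī = 0.0003976 in⁴.
Hole 2 (subtracted): ⌀0.3, A = 0.07069 in², x = 8 in, Ī = 0.0003976 in⁴.
By symmetry the centroid is at mid-width, x̄ = 6 in.
Transfer each piece to the vertical centroidal axis using Ī + A·d² with d = x − 6:
  plate: d = 0 in → contributes +374.4 in⁴
  hole 1: d = -2 in → contributes −0.2831 in⁴
  hole 2: d = 2 in → contributes −0.2831 in⁴
Total I = 373.8 in⁴.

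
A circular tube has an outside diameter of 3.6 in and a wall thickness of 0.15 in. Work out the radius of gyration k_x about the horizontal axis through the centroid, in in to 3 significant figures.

Split into non-overlapping primitives; take the origin at the lower-left of the bounding box.
Outer circle: ⌀3.6, A = 10.179 in², y = 1.8 in, Ī = 8.2448 in⁴.
Bore (subtracted): ⌀3.3, A = 8.553 in², y = 1.8 in, Ī = 5.8214 in⁴.
By symmetry the centroid is at mid-height, ȳ = 1.8 in.
All pieces are centred on the horizontal axis through the centroid, so I = ΣĪ (holes subtracted) = 2.4234 in⁴.
Radius of gyration: k = √(I/A) = √(2.4234 / 1.6258) = 1.2209 in.

k_x ≈ 1.22 in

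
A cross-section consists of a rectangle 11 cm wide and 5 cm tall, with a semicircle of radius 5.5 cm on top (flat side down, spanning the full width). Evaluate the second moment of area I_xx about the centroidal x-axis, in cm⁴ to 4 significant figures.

Break the section into simple shapes (no overlaps), measuring from the bottom-left corner of the bounding box.
Rectangular body: 11 × 5, A = 55 cm², y = 2.5 cm, Ī = 114.583 cm⁴.
Semicircular cap: semicircle r = 5.5, A = 47.5166 cm², y = 7.33427 cm, Ī = 100.434 cm⁴.
Centroid: ȳ = ΣA·y / ΣA = 4.74069 cm.
Transfer each piece to the centroidal x-axis using Ī + A·d² with d = y − 4.74069:
  rectangular body: d = -2.24069 cm → contributes +390.722 cm⁴
  semicircular cap: d = 2.59358 cm → contributes +420.062 cm⁴
Total I = 810.784 cm⁴.

I_xx ≈ 810.8 cm⁴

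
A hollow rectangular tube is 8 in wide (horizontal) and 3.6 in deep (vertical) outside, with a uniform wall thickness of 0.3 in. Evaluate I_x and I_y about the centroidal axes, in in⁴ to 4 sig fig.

I_x ≈ 14.45 in⁴, I_y ≈ 52.29 in⁴

Break the section into simple shapes (no overlaps), measuring from the bottom-left corner of the bounding box.
Outer rectangle: 8 × 3.6, A = 28.8 in², y = 1.8 in, Ī = 31.104 in⁴.
Inner void (subtracted): 7.4 × 3, A = 22.2 in², y = 1.8 in, Ī = 16.65 in⁴.
By symmetry the centroid is at mid-height, ȳ = 1.8 in.
All pieces are centred on the centroidal x-axis, so I = ΣĪ (holes subtracted) = 14.454 in⁴.
Repeating about the centroidal y-axis gives I_y = 52.294 in⁴.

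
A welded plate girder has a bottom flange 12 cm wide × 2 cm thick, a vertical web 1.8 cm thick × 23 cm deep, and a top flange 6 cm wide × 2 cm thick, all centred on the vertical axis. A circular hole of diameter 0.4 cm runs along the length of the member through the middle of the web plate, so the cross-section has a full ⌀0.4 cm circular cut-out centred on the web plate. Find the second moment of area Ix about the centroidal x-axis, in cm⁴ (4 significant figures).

Ix ≈ 7171 cm⁴

Split into non-overlapping primitives; take the origin at the lower-left of the bounding box.
Bottom plate: 12 × 2, A = 24 cm², y = 1 cm, Ī = 8 cm⁴.
Web plate: 1.8 × 23, A = 41.4 cm², y = 13.5 cm, Ī = 1825.05 cm⁴.
Top plate: 6 × 2, A = 12 cm², y = 26 cm, Ī = 4 cm⁴.
Hole (subtracted): ⌀0.4, A = 0.125664 cm², y = 13.5 cm, Ī = 0.00125664 cm⁴.
Centroid: ȳ = ΣA·y / ΣA = 11.5589 cm.
Transfer each piece to the centroidal x-axis using Ī + A·d² with d = y − 11.5589:
  bottom plate: d = -10.5589 cm → contributes +2683.75 cm⁴
  web plate: d = 1.94114 cm → contributes +1981.05 cm⁴
  top plate: d = 14.4411 cm → contributes +2506.56 cm⁴
  hole: d = 1.94114 cm → contributes −0.474759 cm⁴
Total I = 7170.88 cm⁴.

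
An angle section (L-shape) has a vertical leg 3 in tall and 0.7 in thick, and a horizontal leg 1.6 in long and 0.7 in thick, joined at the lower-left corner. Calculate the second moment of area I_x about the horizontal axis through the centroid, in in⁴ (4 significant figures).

Split into non-overlapping primitives; take the origin at the lower-left of the bounding box.
Vertical leg: 0.7 × 3, A = 2.1 in², y = 1.5 in, Ī = 1.575 in⁴.
Horizontal leg (remainder): 0.9 × 0.7, A = 0.63 in², y = 0.35 in, Ī = 0.025725 in⁴.
Centroid: ȳ = ΣA·y / ΣA = 1.23462 in.
Transfer each piece to the horizontal axis through the centroid using Ī + A·d² with d = y − 1.23462:
  vertical leg: d = 0.265385 in → contributes +1.7229 in⁴
  horizontal leg (remainder): d = -0.884615 in → contributes +0.518728 in⁴
Total I = 2.24163 in⁴.

I_x ≈ 2.242 in⁴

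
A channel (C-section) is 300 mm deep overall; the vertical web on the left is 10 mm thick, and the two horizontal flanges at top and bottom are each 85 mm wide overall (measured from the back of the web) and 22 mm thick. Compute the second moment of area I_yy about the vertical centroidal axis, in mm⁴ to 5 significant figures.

Break the section into simple shapes (no overlaps), measuring from the bottom-left corner of the bounding box.
Web: 10 × 300, A = 3 000 mm², x = 5 mm, Ī = 25 000 mm⁴.
Top flange (beyond web): 75 × 22, A = 1 650 mm², x = 47.5 mm, Ī = 773437.5 mm⁴.
Bottom flange (beyond web): 75 × 22, A = 1 650 mm², x = 47.5 mm, Ī = 773437.5 mm⁴.
Centroid: x̄ = ΣA·x / ΣA = 27.2619 mm.
Transfer each piece to the vertical centroidal axis using Ī + A·d² with d = x − 27.2619:
  web: d = -22.2619 mm → contributes +1 511 777 mm⁴
  top flange (beyond web): d = 20.2381 mm → contributes +1 449 245 mm⁴
  bottom flange (beyond web): d = 20.2381 mm → contributes +1 449 245 mm⁴
Total I = 4 410 268 mm⁴.

I_yy ≈ 4.4103 × 10⁶ mm⁴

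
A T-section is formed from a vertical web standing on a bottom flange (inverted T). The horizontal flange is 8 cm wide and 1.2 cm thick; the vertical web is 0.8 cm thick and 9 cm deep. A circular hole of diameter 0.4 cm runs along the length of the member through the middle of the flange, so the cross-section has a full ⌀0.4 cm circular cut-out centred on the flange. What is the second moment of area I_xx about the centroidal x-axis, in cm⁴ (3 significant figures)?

Break the section into simple shapes (no overlaps), measuring from the bottom-left corner of the bounding box.
Flange: 8 × 1.2, A = 9.6 cm², y = 0.6 cm, Ī = 1.152 cm⁴.
Web: 0.8 × 9, A = 7.2 cm², y = 5.7 cm, Ī = 48.6 cm⁴.
Hole (subtracted): ⌀0.4, A = 0.12566 cm², y = 0.6 cm, Ī = 0.0012566 cm⁴.
Centroid: ȳ = ΣA·y / ΣA = 2.8022 cm.
Transfer each piece to the centroidal x-axis using Ī + A·d² with d = y − 2.8022:
  flange: d = -2.2022 cm → contributes +47.708 cm⁴
  web: d = 2.8978 cm → contributes +109.06 cm⁴
  hole: d = -2.2022 cm → contributes −0.61068 cm⁴
Total I = 156.16 cm⁴.

I_xx ≈ 156 cm⁴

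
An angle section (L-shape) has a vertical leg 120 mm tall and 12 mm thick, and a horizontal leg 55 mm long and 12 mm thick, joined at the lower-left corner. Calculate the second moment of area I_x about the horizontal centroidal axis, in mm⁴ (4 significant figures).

Break the section into simple shapes (no overlaps), measuring from the bottom-left corner of the bounding box.
Vertical leg: 12 × 120, A = 1 440 mm², y = 60 mm, Ī = 1 728 000 mm⁴.
Horizontal leg (remainder): 43 × 12, A = 516 mm², y = 6 mm, Ī = 6 192 mm⁴.
Centroid: ȳ = ΣA·y / ΣA = 45.7546 mm.
Transfer each piece to the horizontal centroidal axis using Ī + A·d² with d = y − 45.7546:
  vertical leg: d = 14.2454 mm → contributes +2 020 221 mm⁴
  horizontal leg (remainder): d = -39.7546 mm → contributes +821 693 mm⁴
Total I = 2 841 914 mm⁴.

I_x ≈ 2.842 × 10⁶ mm⁴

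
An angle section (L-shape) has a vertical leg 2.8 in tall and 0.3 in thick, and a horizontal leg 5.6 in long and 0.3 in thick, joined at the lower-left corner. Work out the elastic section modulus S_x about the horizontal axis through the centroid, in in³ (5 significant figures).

S_x ≈ 0.64003 in³

Treat the section as a set of non-overlapping primitives; coordinates are from the bounding-box lower-left.
Vertical leg: 0.3 × 2.8, A = 0.84 in², y = 1.4 in, Ī = 0.5488 in⁴.
Horizontal leg (remainder): 5.3 × 0.3, A = 1.59 in², y = 0.15 in, Ī = 0.011925 in⁴.
Centroid: ȳ = ΣA·y / ΣA = 0.5820988 in.
Transfer each piece to the horizontal axis through the centroid using Ī + A·d² with d = y − 0.5820988:
  vertical leg: d = 0.8179012 in → contributes +1.110728 in⁴
  horizontal leg (remainder): d = -0.4320988 in → contributes +0.3087929 in⁴
Total I = 1.419521 in⁴.
Extreme fibre distance c = 2.217901 in; S = I/c = 0.6400291 in³.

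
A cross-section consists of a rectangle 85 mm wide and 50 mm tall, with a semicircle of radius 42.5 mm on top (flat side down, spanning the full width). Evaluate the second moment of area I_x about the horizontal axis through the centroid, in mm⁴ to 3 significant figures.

Break the section into simple shapes (no overlaps), measuring from the bottom-left corner of the bounding box.
Rectangular body: 85 × 50, A = 4 250 mm², y = 25 mm, Ī = 885 417 mm⁴.
Semicircular cap: semicircle r = 42.5, A = 2837.3 mm², y = 68.038 mm, Ī = 358 086 mm⁴.
Centroid: ȳ = ΣA·y / ΣA = 42.229 mm.
Transfer each piece to the horizontal axis through the centroid using Ī + A·d² with d = y − 42.229:
  rectangular body: d = -17.229 mm → contributes +2 147 024 mm⁴
  semicircular cap: d = 25.808 mm → contributes +2 247 884 mm⁴
Total I = 4 394 908 mm⁴.

I_x ≈ 4.39 × 10⁶ mm⁴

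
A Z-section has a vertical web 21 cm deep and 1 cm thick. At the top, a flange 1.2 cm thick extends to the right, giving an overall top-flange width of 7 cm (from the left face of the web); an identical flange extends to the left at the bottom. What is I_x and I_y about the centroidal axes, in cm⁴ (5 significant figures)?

I_x ≈ 2184.8 cm⁴, I_y ≈ 221.35 cm⁴

Treat the section as a set of non-overlapping primitives; coordinates are from the bounding-box lower-left.
Web: 1 × 21, A = 21 cm², y = 10.5 cm, Ī = 771.75 cm⁴.
Top flange (beyond web): 6 × 1.2, A = 7.2 cm², y = 20.4 cm, Ī = 0.864 cm⁴.
Bottom flange (beyond web): 6 × 1.2, A = 7.2 cm², y = 0.6 cm, Ī = 0.864 cm⁴.
Centroid: ȳ = ΣA·y / ΣA = 10.5 cm.
Transfer each piece to the centroidal x-axis using Ī + A·d² with d = y − 10.5:
  web: d = 0 cm → contributes +771.75 cm⁴
  top flange (beyond web): d = 9.9 cm → contributes +706.536 cm⁴
  bottom flange (beyond web): d = -9.9 cm → contributes +706.536 cm⁴
Total I = 2184.822 cm⁴.
For the y-axis: x̄ = 6.5 cm.
Repeating about the centroidal y-axis gives I_y = 221.35 cm⁴.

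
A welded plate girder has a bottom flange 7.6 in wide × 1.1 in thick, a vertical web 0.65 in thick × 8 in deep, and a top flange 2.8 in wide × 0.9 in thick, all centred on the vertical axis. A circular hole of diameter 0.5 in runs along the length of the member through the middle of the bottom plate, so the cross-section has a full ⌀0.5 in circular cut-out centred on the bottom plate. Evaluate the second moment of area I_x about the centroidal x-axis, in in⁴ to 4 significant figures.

I_x ≈ 205.3 in⁴

Treat the section as a set of non-overlapping primitives; coordinates are from the bounding-box lower-left.
Bottom plate: 7.6 × 1.1, A = 8.36 in², y = 0.55 in, Ī = 0.842967 in⁴.
Web plate: 0.65 × 8, A = 5.2 in², y = 5.1 in, Ī = 27.7333 in⁴.
Top plate: 2.8 × 0.9, A = 2.52 in², y = 9.55 in, Ī = 0.1701 in⁴.
Hole (subtracted): ⌀0.5, A = 0.19635 in², y = 0.55 in, Ī = 0.00306796 in⁴.
Centroid: ȳ = ΣA·y / ΣA = 3.46747 in.
Transfer each piece to the centroidal x-axis using Ī + A·d² with d = y − 3.46747:
  bottom plate: d = -2.91747 in → contributes +72 in⁴
  web plate: d = 1.63253 in → contributes +41.5922 in⁴
  top plate: d = 6.08253 in → contributes +93.4031 in⁴
  hole: d = -2.91747 in → contributes −1.67432 in⁴
Total I = 205.321 in⁴.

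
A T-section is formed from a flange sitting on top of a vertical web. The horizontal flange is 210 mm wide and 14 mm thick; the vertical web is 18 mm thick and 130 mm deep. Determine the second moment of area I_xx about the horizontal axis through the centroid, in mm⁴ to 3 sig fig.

I_xx ≈ 1.01 × 10⁷ mm⁴

Break the section into simple shapes (no overlaps), measuring from the bottom-left corner of the bounding box.
Flange: 210 × 14, A = 2 940 mm², y = 137 mm, Ī = 48 020 mm⁴.
Web: 18 × 130, A = 2 340 mm², y = 65 mm, Ī = 3 295 500 mm⁴.
Centroid: ȳ = ΣA·y / ΣA = 105.09 mm.
Transfer each piece to the horizontal axis through the centroid using Ī + A·d² with d = y − 105.09:
  flange: d = 31.909 mm → contributes +3 041 499 mm⁴
  web: d = -40.091 mm → contributes +7 056 538 mm⁴
Total I = 10 098 036 mm⁴.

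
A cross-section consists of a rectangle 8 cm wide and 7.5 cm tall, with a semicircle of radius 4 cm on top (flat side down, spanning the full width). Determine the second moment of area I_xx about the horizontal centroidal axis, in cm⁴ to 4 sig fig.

I_xx ≈ 835.0 cm⁴

Split into non-overlapping primitives; take the origin at the lower-left of the bounding box.
Rectangular body: 8 × 7.5, A = 60 cm², y = 3.75 cm, Ī = 281.25 cm⁴.
Semicircular cap: semicircle r = 4, A = 25.1327 cm², y = 9.19765 cm, Ī = 28.0978 cm⁴.
Centroid: ȳ = ΣA·y / ΣA = 5.35825 cm.
Transfer each piece to the horizontal centroidal axis using Ī + A·d² with d = y − 5.35825:
  rectangular body: d = -1.60825 cm → contributes +436.437 cm⁴
  semicircular cap: d = 3.83941 cm → contributes +398.581 cm⁴
Total I = 835.018 cm⁴.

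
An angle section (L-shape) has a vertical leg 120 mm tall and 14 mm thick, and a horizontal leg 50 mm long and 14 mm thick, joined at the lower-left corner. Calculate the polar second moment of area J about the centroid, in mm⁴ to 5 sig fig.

J ≈ 3.4374 × 10⁶ mm⁴

Treat the section as a set of non-overlapping primitives; coordinates are from the bounding-box lower-left.
Vertical leg: 14 × 120, A = 1 680 mm², y = 60 mm, Ī = 2 016 000 mm⁴.
Horizontal leg (remainder): 36 × 14, A = 504 mm², y = 7 mm, Ī = 8 232 mm⁴.
Centroid: ȳ = ΣA·y / ΣA = 47.76923 mm.
Transfer each piece to the centroidal x-axis using Ī + A·d² with d = y − 47.76923:
  vertical leg: d = 12.23077 mm → contributes +2 267 314 mm⁴
  horizontal leg (remainder): d = -40.76923 mm → contributes +845945.6 mm⁴
Total I = 3 113 260 mm⁴.
For the y-axis: x̄ = 12.76923 mm.
Repeating about the centroidal y-axis gives I_y = 324179.7 mm⁴.
Polar second moment: J = I_x + I_y = 3 437 439 mm⁴.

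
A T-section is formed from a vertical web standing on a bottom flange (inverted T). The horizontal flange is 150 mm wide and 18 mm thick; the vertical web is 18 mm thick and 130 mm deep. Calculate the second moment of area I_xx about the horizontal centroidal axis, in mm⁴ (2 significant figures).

Split into non-overlapping primitives; take the origin at the lower-left of the bounding box.
Flange: 150 × 18, A = 2 700 mm², y = 9 mm, Ī = 72 900 mm⁴.
Web: 18 × 130, A = 2 340 mm², y = 83 mm, Ī = 3 295 500 mm⁴.
Centroid: ȳ = ΣA·y / ΣA = 43.36 mm.
Transfer each piece to the horizontal centroidal axis using Ī + A·d² with d = y − 43.36:
  flange: d = -34.36 mm → contributes +3 260 016 mm⁴
  web: d = 39.64 mm → contributes +6 972 941 mm⁴
Total I = 10 232 957 mm⁴.

I_xx ≈ 1.0 × 10⁷ mm⁴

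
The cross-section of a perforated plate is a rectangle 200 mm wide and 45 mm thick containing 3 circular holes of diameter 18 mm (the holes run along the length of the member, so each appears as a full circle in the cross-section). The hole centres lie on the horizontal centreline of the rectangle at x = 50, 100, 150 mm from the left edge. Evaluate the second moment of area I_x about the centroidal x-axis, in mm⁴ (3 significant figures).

I_x ≈ 1.50 × 10⁶ mm⁴

Decompose the section into non-overlapping parts with the origin at the bottom-left of its bounding rectangle.
Plate: 200 × 45, A = 9 000 mm², y = 22.5 mm, Ī = 1 518 750 mm⁴.
Hole 1 (subtracted): ⌀18, A = 254.47 mm², y = 22.5 mm, Ī = 5 153 mm⁴.
Hole 2 (subtracted): ⌀18, A = 254.47 mm², y = 22.5 mm, Ī = 5 153 mm⁴.
Hole 3 (subtracted): ⌀18, A = 254.47 mm², y = 22.5 mm, Ī = 5 153 mm⁴.
By symmetry the centroid is at mid-height, ȳ = 22.5 mm.
All pieces are centred on the centroidal x-axis, so I = ΣĪ (holes subtracted) = 1 503 291 mm⁴.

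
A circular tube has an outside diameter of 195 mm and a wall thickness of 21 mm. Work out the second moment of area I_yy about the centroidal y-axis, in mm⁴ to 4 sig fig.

Treat the section as a set of non-overlapping primitives; coordinates are from the bounding-box lower-left.
Outer circle: ⌀195, A = 29864.8 mm², x = 97.5 mm, Ī = 70 975 481 mm⁴.
Bore (subtracted): ⌀153, A = 18385.4 mm², x = 97.5 mm, Ī = 26 898 968 mm⁴.
By symmetry the centroid is at mid-width, x̄ = 97.5 mm.
All pieces are centred on the centroidal y-axis, so I = ΣĪ (holes subtracted) = 44 076 513 mm⁴.

I_yy ≈ 4.408 × 10⁷ mm⁴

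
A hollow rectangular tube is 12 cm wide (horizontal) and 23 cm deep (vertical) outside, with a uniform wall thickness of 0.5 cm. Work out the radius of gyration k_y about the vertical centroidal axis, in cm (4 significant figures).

k_y ≈ 5.064 cm

Treat the section as a set of non-overlapping primitives; coordinates are from the bounding-box lower-left.
Outer rectangle: 12 × 23, A = 276 cm², x = 6 cm, Ī = 3 312 cm⁴.
Inner void (subtracted): 11 × 22, A = 242 cm², x = 6 cm, Ī = 2440.17 cm⁴.
By symmetry the centroid is at mid-width, x̄ = 6 cm.
All pieces are centred on the vertical centroidal axis, so I = ΣĪ (holes subtracted) = 871.833 cm⁴.
Radius of gyration: k = √(I/A) = √(871.833 / 34) = 5.06381 cm.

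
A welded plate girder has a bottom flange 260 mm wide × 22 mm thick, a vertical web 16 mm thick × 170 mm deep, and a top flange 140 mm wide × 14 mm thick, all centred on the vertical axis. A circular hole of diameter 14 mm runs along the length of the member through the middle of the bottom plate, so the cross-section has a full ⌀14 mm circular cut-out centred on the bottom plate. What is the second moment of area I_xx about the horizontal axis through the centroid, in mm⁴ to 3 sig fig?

Break the section into simple shapes (no overlaps), measuring from the bottom-left corner of the bounding box.
Bottom plate: 260 × 22, A = 5 720 mm², y = 11 mm, Ī = 230 707 mm⁴.
Web plate: 16 × 170, A = 2 720 mm², y = 107 mm, Ī = 6 550 667 mm⁴.
Top plate: 140 × 14, A = 1 960 mm², y = 199 mm, Ī = 32 013 mm⁴.
Hole (subtracted): ⌀14, A = 153.94 mm², y = 11 mm, Ī = 1885.7 mm⁴.
Centroid: ȳ = ΣA·y / ΣA = 72.448 mm.
Transfer each piece to the horizontal axis through the centroid using Ī + A·d² with d = y − 72.448:
  bottom plate: d = -61.448 mm → contributes +21 828 606 mm⁴
  web plate: d = 34.552 mm → contributes +9 797 914 mm⁴
  top plate: d = 126.55 mm → contributes +31 422 215 mm⁴
  hole: d = -61.448 mm → contributes −583 134 mm⁴
Total I = 62 465 601 mm⁴.

I_xx ≈ 6.25 × 10⁷ mm⁴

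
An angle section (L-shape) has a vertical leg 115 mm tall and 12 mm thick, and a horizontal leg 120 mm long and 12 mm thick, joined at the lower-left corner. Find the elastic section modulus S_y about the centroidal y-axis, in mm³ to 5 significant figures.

S_y ≈ 4.3351 × 10⁴ mm³

Split into non-overlapping primitives; take the origin at the lower-left of the bounding box.
Vertical leg: 12 × 115, A = 1 380 mm², x = 6 mm, Ī = 16 560 mm⁴.
Horizontal leg (remainder): 108 × 12, A = 1 296 mm², x = 66 mm, Ī = 1 259 712 mm⁴.
Centroid: x̄ = ΣA·x / ΣA = 35.0583 mm.
Transfer each piece to the centroidal y-axis using Ī + A·d² with d = x − 35.0583:
  vertical leg: d = -29.0583 mm → contributes +1 181 811 mm⁴
  horizontal leg (remainder): d = 30.9417 mm → contributes +2 500 488 mm⁴
Total I = 3 682 299 mm⁴.
Extreme fibre distance c = 84.9417 mm; S = I/c = 43350.9 mm³.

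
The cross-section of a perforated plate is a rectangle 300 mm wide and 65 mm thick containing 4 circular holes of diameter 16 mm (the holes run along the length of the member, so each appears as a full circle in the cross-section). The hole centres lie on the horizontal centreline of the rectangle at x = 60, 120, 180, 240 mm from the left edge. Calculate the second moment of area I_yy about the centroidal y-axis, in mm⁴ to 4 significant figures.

Break the section into simple shapes (no overlaps), measuring from the bottom-left corner of the bounding box.
Plate: 300 × 65, A = 19 500 mm², x = 150 mm, Ī = 146 250 000 mm⁴.
Hole 1 (subtracted): ⌀16, A = 201.062 mm², x = 60 mm, Ī = 3216.99 mm⁴.
Hole 2 (subtracted): ⌀16, A = 201.062 mm², x = 120 mm, Ī = 3216.99 mm⁴.
Hole 3 (subtracted): ⌀16, A = 201.062 mm², x = 180 mm, Ī = 3216.99 mm⁴.
Hole 4 (subtracted): ⌀16, A = 201.062 mm², x = 240 mm, Ī = 3216.99 mm⁴.
By symmetry the centroid is at mid-width, x̄ = 150 mm.
Transfer each piece to the centroidal y-axis using Ī + A·d² with d = x − 150:
  plate: d = 0 mm → contributes +146 250 000 mm⁴
  hole 1: d = -90 mm → contributes −1 631 819 mm⁴
  hole 2: d = -30 mm → contributes −184 173 mm⁴
  hole 3: d = 30 mm → contributes −184 173 mm⁴
  hole 4: d = 90 mm → contributes −1 631 819 mm⁴
Total I = 142 618 017 mm⁴.

I_yy ≈ 1.426 × 10⁸ mm⁴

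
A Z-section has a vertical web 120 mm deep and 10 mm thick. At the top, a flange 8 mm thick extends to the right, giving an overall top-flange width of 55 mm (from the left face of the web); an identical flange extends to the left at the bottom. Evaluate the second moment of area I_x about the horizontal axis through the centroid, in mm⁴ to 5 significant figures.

I_x ≈ 3.7018 × 10⁶ mm⁴

Split into non-overlapping primitives; take the origin at the lower-left of the bounding box.
Web: 10 × 120, A = 1 200 mm², y = 60 mm, Ī = 1 440 000 mm⁴.
Top flange (beyond web): 45 × 8, A = 360 mm², y = 116 mm, Ī = 1 920 mm⁴.
Bottom flange (beyond web): 45 × 8, A = 360 mm², y = 4 mm, Ī = 1 920 mm⁴.
Centroid: ȳ = ΣA·y / ΣA = 60 mm.
Transfer each piece to the horizontal axis through the centroid using Ī + A·d² with d = y − 60:
  web: d = 0 mm → contributes +1 440 000 mm⁴
  top flange (beyond web): d = 56 mm → contributes +1 130 880 mm⁴
  bottom flange (beyond web): d = -56 mm → contributes +1 130 880 mm⁴
Total I = 3 701 760 mm⁴.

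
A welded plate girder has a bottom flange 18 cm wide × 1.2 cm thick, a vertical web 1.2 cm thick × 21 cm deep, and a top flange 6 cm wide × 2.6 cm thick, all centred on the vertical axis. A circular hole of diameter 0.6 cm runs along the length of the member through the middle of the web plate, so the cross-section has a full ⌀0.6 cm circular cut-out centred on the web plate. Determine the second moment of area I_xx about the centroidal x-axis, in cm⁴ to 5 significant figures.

Treat the section as a set of non-overlapping primitives; coordinates are from the bounding-box lower-left.
Bottom plate: 18 × 1.2, A = 21.6 cm², y = 0.6 cm, Ī = 2.592 cm⁴.
Web plate: 1.2 × 21, A = 25.2 cm², y = 11.7 cm, Ī = 926.1 cm⁴.
Top plate: 6 × 2.6, A = 15.6 cm², y = 23.5 cm, Ī = 8.788 cm⁴.
Hole (subtracted): ⌀0.6, A = 0.2827433 cm², y = 11.7 cm, Ī = 0.006361725 cm⁴.
Centroid: ȳ = ΣA·y / ΣA = 10.80363 cm.
Transfer each piece to the centroidal x-axis using Ī + A·d² with d = y − 10.80363:
  bottom plate: d = -10.20363 cm → contributes +2251.456 cm⁴
  web plate: d = 0.8963693 cm → contributes +946.3476 cm⁴
  top plate: d = 12.69637 cm → contributes +2523.474 cm⁴
  hole: d = 0.8963693 cm → contributes −0.2335397 cm⁴
Total I = 5721.044 cm⁴.

I_xx ≈ 5721.0 cm⁴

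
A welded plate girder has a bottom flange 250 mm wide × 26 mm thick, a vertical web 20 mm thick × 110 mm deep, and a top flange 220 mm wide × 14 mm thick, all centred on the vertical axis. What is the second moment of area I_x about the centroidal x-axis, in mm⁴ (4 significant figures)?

Decompose the section into non-overlapping parts with the origin at the bottom-left of its bounding rectangle.
Bottom plate: 250 × 26, A = 6 500 mm², y = 13 mm, Ī = 366 167 mm⁴.
Web plate: 20 × 110, A = 2 200 mm², y = 81 mm, Ī = 2 218 333 mm⁴.
Top plate: 220 × 14, A = 3 080 mm², y = 143 mm, Ī = 50306.7 mm⁴.
Centroid: ȳ = ΣA·y / ΣA = 59.6893 mm.
Transfer each piece to the centroidal x-axis using Ī + A·d² with d = y − 59.6893:
  bottom plate: d = -46.6893 mm → contributes +14 535 459 mm⁴
  web plate: d = 21.3107 mm → contributes +3 217 454 mm⁴
  top plate: d = 83.3107 mm → contributes +21 427 577 mm⁴
Total I = 39 180 490 mm⁴.

I_x ≈ 3.918 × 10⁷ mm⁴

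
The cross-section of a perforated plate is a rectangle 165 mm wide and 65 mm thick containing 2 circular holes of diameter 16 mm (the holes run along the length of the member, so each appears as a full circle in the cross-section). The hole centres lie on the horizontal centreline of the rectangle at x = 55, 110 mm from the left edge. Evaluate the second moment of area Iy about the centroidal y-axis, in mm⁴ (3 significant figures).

Iy ≈ 2.40 × 10⁷ mm⁴

Treat the section as a set of non-overlapping primitives; coordinates are from the bounding-box lower-left.
Plate: 165 × 65, A = 10 725 mm², x = 82.5 mm, Ī = 24 332 344 mm⁴.
Hole 1 (subtracted): ⌀16, A = 201.06 mm², x = 55 mm, Ī = 3 217 mm⁴.
Hole 2 (subtracted): ⌀16, A = 201.06 mm², x = 110 mm, Ī = 3 217 mm⁴.
By symmetry the centroid is at mid-width, x̄ = 82.5 mm.
Transfer each piece to the centroidal y-axis using Ī + A·d² with d = x − 82.5:
  plate: d = 0 mm → contributes +24 332 344 mm⁴
  hole 1: d = -27.5 mm → contributes −155 270 mm⁴
  hole 2: d = 27.5 mm → contributes −155 270 mm⁴
Total I = 24 021 804 mm⁴.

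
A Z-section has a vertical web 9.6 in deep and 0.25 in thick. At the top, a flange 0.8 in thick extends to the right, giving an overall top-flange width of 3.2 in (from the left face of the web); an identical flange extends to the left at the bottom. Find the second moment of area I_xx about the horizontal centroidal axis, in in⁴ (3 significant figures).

I_xx ≈ 110 in⁴

Split into non-overlapping primitives; take the origin at the lower-left of the bounding box.
Web: 0.25 × 9.6, A = 2.4 in², y = 4.8 in, Ī = 18.432 in⁴.
Top flange (beyond web): 2.95 × 0.8, A = 2.36 in², y = 9.2 in, Ī = 0.12587 in⁴.
Bottom flange (beyond web): 2.95 × 0.8, A = 2.36 in², y = 0.4 in, Ī = 0.12587 in⁴.
Centroid: ȳ = ΣA·y / ΣA = 4.8 in.
Transfer each piece to the horizontal centroidal axis using Ī + A·d² with d = y − 4.8:
  web: d = 0 in → contributes +18.432 in⁴
  top flange (beyond web): d = 4.4 in → contributes +45.815 in⁴
  bottom flange (beyond web): d = -4.4 in → contributes +45.815 in⁴
Total I = 110.06 in⁴.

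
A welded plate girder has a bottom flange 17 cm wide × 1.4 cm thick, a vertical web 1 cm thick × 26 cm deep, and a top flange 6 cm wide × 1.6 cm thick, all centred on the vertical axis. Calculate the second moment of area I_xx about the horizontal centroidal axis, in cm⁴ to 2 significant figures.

I_xx ≈ 7100 cm⁴

Treat the section as a set of non-overlapping primitives; coordinates are from the bounding-box lower-left.
Bottom plate: 17 × 1.4, A = 23.8 cm², y = 0.7 cm, Ī = 3.887 cm⁴.
Web plate: 1 × 26, A = 26 cm², y = 14.4 cm, Ī = 1 465 cm⁴.
Top plate: 6 × 1.6, A = 9.6 cm², y = 28.2 cm, Ī = 2.048 cm⁴.
Centroid: ȳ = ΣA·y / ΣA = 11.14 cm.
Transfer each piece to the horizontal centroidal axis using Ī + A·d² with d = y − 11.14:
  bottom plate: d = -10.44 cm → contributes +2 598 cm⁴
  web plate: d = 3.259 cm → contributes +1 741 cm⁴
  top plate: d = 17.06 cm → contributes +2 796 cm⁴
Total I = 7 135 cm⁴.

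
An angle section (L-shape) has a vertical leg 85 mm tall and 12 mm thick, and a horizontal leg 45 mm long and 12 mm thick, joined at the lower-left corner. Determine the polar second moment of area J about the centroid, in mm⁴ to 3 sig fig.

Break the section into simple shapes (no overlaps), measuring from the bottom-left corner of the bounding box.
Vertical leg: 12 × 85, A = 1 020 mm², y = 42.5 mm, Ī = 614 125 mm⁴.
Horizontal leg (remainder): 33 × 12, A = 396 mm², y = 6 mm, Ī = 4 752 mm⁴.
Centroid: ȳ = ΣA·y / ΣA = 32.292 mm.
Transfer each piece to the centroidal x-axis using Ī + A·d² with d = y − 32.292:
  vertical leg: d = 10.208 mm → contributes +720 405 mm⁴
  horizontal leg (remainder): d = -26.292 mm → contributes +278 502 mm⁴
Total I = 998 907 mm⁴.
For the y-axis: x̄ = 12.292 mm.
Repeating about the centroidal y-axis gives I_y = 192 587 mm⁴.
Polar second moment: J = I_x + I_y = 1 191 494 mm⁴.

J ≈ 1.19 × 10⁶ mm⁴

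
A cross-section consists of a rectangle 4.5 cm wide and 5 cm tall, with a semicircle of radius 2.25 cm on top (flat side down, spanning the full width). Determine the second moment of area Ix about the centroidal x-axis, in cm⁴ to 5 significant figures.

Break the section into simple shapes (no overlaps), measuring from the bottom-left corner of the bounding box.
Rectangular body: 4.5 × 5, A = 22.5 cm², y = 2.5 cm, Ī = 46.875 cm⁴.
Semicircular cap: semicircle r = 2.25, A = 7.952156 cm², y = 5.95493 cm, Ī = 2.812951 cm⁴.
Centroid: ȳ = ΣA·y / ΣA = 3.402207 cm.
Transfer each piece to the centroidal x-axis using Ī + A·d² with d = y − 3.402207:
  rectangular body: d = -0.9022067 cm → contributes +65.18948 cm⁴
  semicircular cap: d = 2.552723 cm → contributes +54.63234 cm⁴
Total I = 119.8218 cm⁴.

Ix ≈ 119.82 cm⁴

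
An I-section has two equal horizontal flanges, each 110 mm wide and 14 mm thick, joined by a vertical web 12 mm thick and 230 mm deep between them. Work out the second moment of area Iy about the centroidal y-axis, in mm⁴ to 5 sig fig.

Iy ≈ 3.1388 × 10⁶ mm⁴

Decompose the section into non-overlapping parts with the origin at the bottom-left of its bounding rectangle.
Bottom flange: 110 × 14, A = 1 540 mm², x = 55 mm, Ī = 1 552 833 mm⁴.
Web: 12 × 230, A = 2 760 mm², x = 55 mm, Ī = 33 120 mm⁴.
Top flange: 110 × 14, A = 1 540 mm², x = 55 mm, Ī = 1 552 833 mm⁴.
By symmetry the centroid is at mid-width, x̄ = 55 mm.
All pieces are centred on the centroidal y-axis, so I = ΣĪ = 3 138 787 mm⁴.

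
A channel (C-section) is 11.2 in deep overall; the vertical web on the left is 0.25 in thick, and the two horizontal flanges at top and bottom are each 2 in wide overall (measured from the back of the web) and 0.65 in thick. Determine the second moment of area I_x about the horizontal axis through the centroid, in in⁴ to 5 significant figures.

I_x ≈ 92.653 in⁴

Decompose the section into non-overlapping parts with the origin at the bottom-left of its bounding rectangle.
Web: 0.25 × 11.2, A = 2.8 in², y = 5.6 in, Ī = 29.26933 in⁴.
Top flange (beyond web): 1.75 × 0.65, A = 1.1375 in², y = 10.875 in, Ī = 0.04004948 in⁴.
Bottom flange (beyond web): 1.75 × 0.65, A = 1.1375 in², y = 0.325 in, Ī = 0.04004948 in⁴.
By symmetry the centroid is at mid-height, ȳ = 5.6 in.
Transfer each piece to the horizontal axis through the centroid using Ī + A·d² with d = y − 5.6:
  web: d = 0 in → contributes +29.26933 in⁴
  top flange (beyond web): d = 5.275 in → contributes +31.6917 in⁴
  bottom flange (beyond web): d = -5.275 in → contributes +31.6917 in⁴
Total I = 92.65273 in⁴.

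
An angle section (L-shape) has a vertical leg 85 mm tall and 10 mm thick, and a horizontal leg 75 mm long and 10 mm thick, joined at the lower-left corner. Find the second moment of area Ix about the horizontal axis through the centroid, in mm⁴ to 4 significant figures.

Treat the section as a set of non-overlapping primitives; coordinates are from the bounding-box lower-left.
Vertical leg: 10 × 85, A = 850 mm², y = 42.5 mm, Ī = 511 771 mm⁴.
Horizontal leg (remainder): 65 × 10, A = 650 mm², y = 5 mm, Ī = 5416.67 mm⁴.
Centroid: ȳ = ΣA·y / ΣA = 26.25 mm.
Transfer each piece to the horizontal axis through the centroid using Ī + A·d² with d = y − 26.25:
  vertical leg: d = 16.25 mm → contributes +736 224 mm⁴
  horizontal leg (remainder): d = -21.25 mm → contributes +298 932 mm⁴
Total I = 1 035 156 mm⁴.

Ix ≈ 1.035 × 10⁶ mm⁴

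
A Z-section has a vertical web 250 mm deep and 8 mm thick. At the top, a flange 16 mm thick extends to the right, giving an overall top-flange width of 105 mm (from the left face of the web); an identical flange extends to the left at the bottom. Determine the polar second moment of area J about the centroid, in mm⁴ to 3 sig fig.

J ≈ 6.40 × 10⁷ mm⁴

Split into non-overlapping primitives; take the origin at the lower-left of the bounding box.
Web: 8 × 250, A = 2 000 mm², y = 125 mm, Ī = 10 416 667 mm⁴.
Top flange (beyond web): 97 × 16, A = 1 552 mm², y = 242 mm, Ī = 33 109 mm⁴.
Bottom flange (beyond web): 97 × 16, A = 1 552 mm², y = 8 mm, Ī = 33 109 mm⁴.
Centroid: ȳ = ΣA·y / ΣA = 125 mm.
Transfer each piece to the centroidal x-axis using Ī + A·d² with d = y − 125:
  web: d = 0 mm → contributes +10 416 667 mm⁴
  top flange (beyond web): d = 117 mm → contributes +21 278 437 mm⁴
  bottom flange (beyond web): d = -117 mm → contributes +21 278 437 mm⁴
Total I = 52 973 541 mm⁴.
For the y-axis: x̄ = 101 mm.
Repeating about the centroidal y-axis gives I_y = 10 999 861 mm⁴.
Polar second moment: J = I_x + I_y = 63 973 403 mm⁴.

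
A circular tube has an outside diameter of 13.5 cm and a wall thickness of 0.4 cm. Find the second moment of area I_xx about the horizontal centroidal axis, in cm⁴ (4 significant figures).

Treat the section as a set of non-overlapping primitives; coordinates are from the bounding-box lower-left.
Outer circle: ⌀13.5, A = 143.139 cm², y = 6.75 cm, Ī = 1630.44 cm⁴.
Bore (subtracted): ⌀12.7, A = 126.677 cm², y = 6.75 cm, Ī = 1276.98 cm⁴.
By symmetry the centroid is at mid-height, ȳ = 6.75 cm.
All pieces are centred on the horizontal centroidal axis, so I = ΣĪ (holes subtracted) = 353.459 cm⁴.

I_xx ≈ 353.5 cm⁴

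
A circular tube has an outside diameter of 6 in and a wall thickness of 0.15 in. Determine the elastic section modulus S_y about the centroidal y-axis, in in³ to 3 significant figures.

Decompose the section into non-overlapping parts with the origin at the bottom-left of its bounding rectangle.
Outer circle: ⌀6, A = 28.274 in², x = 3 in, Ī = 63.617 in⁴.
Bore (subtracted): ⌀5.7, A = 25.518 in², x = 3 in, Ī = 51.817 in⁴.
By symmetry the centroid is at mid-width, x̄ = 3 in.
All pieces are centred on the centroidal y-axis, so I = ΣĪ (holes subtracted) = 11.801 in⁴.
Extreme fibre distance c = 3 in; S = I/c = 3.9335 in³.

S_y ≈ 3.93 in³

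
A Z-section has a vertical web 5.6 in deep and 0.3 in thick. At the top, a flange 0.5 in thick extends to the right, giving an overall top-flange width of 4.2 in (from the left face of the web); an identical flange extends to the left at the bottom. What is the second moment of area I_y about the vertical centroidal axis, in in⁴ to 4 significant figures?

Decompose the section into non-overlapping parts with the origin at the bottom-left of its bounding rectangle.
Web: 0.3 × 5.6, A = 1.68 in², x = 4.05 in, Ī = 0.0126 in⁴.
Top flange (beyond web): 3.9 × 0.5, A = 1.95 in², x = 6.15 in, Ī = 2.47163 in⁴.
Bottom flange (beyond web): 3.9 × 0.5, A = 1.95 in², x = 1.95 in, Ī = 2.47163 in⁴.
Centroid: x̄ = ΣA·x / ΣA = 4.05 in.
Transfer each piece to the vertical centroidal axis using Ī + A·d² with d = x − 4.05:
  web: d = 0 in → contributes +0.0126 in⁴
  top flange (beyond web): d = 2.1 in → contributes +11.0711 in⁴
  bottom flange (beyond web): d = -2.1 in → contributes +11.0711 in⁴
Total I = 22.1549 in⁴.

I_y ≈ 22.15 in⁴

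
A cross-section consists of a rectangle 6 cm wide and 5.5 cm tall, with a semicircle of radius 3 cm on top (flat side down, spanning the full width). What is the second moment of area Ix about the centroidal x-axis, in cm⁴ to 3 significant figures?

Ix ≈ 252 cm⁴

Break the section into simple shapes (no overlaps), measuring from the bottom-left corner of the bounding box.
Rectangular body: 6 × 5.5, A = 33 cm², y = 2.75 cm, Ī = 83.188 cm⁴.
Semicircular cap: semicircle r = 3, A = 14.137 cm², y = 6.7732 cm, Ī = 8.8903 cm⁴.
Centroid: ȳ = ΣA·y / ΣA = 3.9566 cm.
Transfer each piece to the centroidal x-axis using Ī + A·d² with d = y − 3.9566:
  rectangular body: d = -1.2066 cm → contributes +131.23 cm⁴
  semicircular cap: d = 2.8166 cm → contributes +121.04 cm⁴
Total I = 252.28 cm⁴.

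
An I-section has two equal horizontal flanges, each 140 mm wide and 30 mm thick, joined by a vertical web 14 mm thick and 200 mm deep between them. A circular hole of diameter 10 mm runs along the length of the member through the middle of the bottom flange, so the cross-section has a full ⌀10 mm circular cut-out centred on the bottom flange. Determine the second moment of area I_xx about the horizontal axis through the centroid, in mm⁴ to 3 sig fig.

Break the section into simple shapes (no overlaps), measuring from the bottom-left corner of the bounding box.
Bottom flange: 140 × 30, A = 4 200 mm², y = 15 mm, Ī = 315 000 mm⁴.
Web: 14 × 200, A = 2 800 mm², y = 130 mm, Ī = 9 333 333 mm⁴.
Top flange: 140 × 30, A = 4 200 mm², y = 245 mm, Ī = 315 000 mm⁴.
Hole (subtracted): ⌀10, A = 78.54 mm², y = 15 mm, Ī = 490.87 mm⁴.
Centroid: ȳ = ΣA·y / ΣA = 130.81 mm.
Transfer each piece to the horizontal axis through the centroid using Ī + A·d² with d = y − 130.81:
  bottom flange: d = -115.81 mm → contributes +56 647 288 mm⁴
  web: d = -0.81213 mm → contributes +9 335 180 mm⁴
  top flange: d = 114.19 mm → contributes +55 078 252 mm⁴
  hole: d = -115.81 mm → contributes −1 053 902 mm⁴
Total I = 120 006 818 mm⁴.

I_xx ≈ 1.20 × 10⁸ mm⁴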